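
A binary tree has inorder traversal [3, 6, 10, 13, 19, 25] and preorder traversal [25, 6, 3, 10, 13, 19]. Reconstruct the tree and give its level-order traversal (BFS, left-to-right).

Inorder:  [3, 6, 10, 13, 19, 25]
Preorder: [25, 6, 3, 10, 13, 19]
Algorithm: preorder visits root first, so consume preorder in order;
for each root, split the current inorder slice at that value into
left-subtree inorder and right-subtree inorder, then recurse.
Recursive splits:
  root=25; inorder splits into left=[3, 6, 10, 13, 19], right=[]
  root=6; inorder splits into left=[3], right=[10, 13, 19]
  root=3; inorder splits into left=[], right=[]
  root=10; inorder splits into left=[], right=[13, 19]
  root=13; inorder splits into left=[], right=[19]
  root=19; inorder splits into left=[], right=[]
Reconstructed level-order: [25, 6, 3, 10, 13, 19]


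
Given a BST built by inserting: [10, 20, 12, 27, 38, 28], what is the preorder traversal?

Tree insertion order: [10, 20, 12, 27, 38, 28]
Tree (level-order array): [10, None, 20, 12, 27, None, None, None, 38, 28]
Preorder traversal: [10, 20, 12, 27, 38, 28]


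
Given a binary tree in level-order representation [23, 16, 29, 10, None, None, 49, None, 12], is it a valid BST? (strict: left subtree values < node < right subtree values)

Level-order array: [23, 16, 29, 10, None, None, 49, None, 12]
Validate using subtree bounds (lo, hi): at each node, require lo < value < hi,
then recurse left with hi=value and right with lo=value.
Preorder trace (stopping at first violation):
  at node 23 with bounds (-inf, +inf): OK
  at node 16 with bounds (-inf, 23): OK
  at node 10 with bounds (-inf, 16): OK
  at node 12 with bounds (10, 16): OK
  at node 29 with bounds (23, +inf): OK
  at node 49 with bounds (29, +inf): OK
No violation found at any node.
Result: Valid BST


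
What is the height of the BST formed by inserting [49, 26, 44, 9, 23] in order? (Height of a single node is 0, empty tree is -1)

Insertion order: [49, 26, 44, 9, 23]
Tree (level-order array): [49, 26, None, 9, 44, None, 23]
Compute height bottom-up (empty subtree = -1):
  height(23) = 1 + max(-1, -1) = 0
  height(9) = 1 + max(-1, 0) = 1
  height(44) = 1 + max(-1, -1) = 0
  height(26) = 1 + max(1, 0) = 2
  height(49) = 1 + max(2, -1) = 3
Height = 3


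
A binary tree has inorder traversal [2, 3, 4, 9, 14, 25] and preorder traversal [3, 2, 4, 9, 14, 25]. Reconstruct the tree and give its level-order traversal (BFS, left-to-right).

Inorder:  [2, 3, 4, 9, 14, 25]
Preorder: [3, 2, 4, 9, 14, 25]
Algorithm: preorder visits root first, so consume preorder in order;
for each root, split the current inorder slice at that value into
left-subtree inorder and right-subtree inorder, then recurse.
Recursive splits:
  root=3; inorder splits into left=[2], right=[4, 9, 14, 25]
  root=2; inorder splits into left=[], right=[]
  root=4; inorder splits into left=[], right=[9, 14, 25]
  root=9; inorder splits into left=[], right=[14, 25]
  root=14; inorder splits into left=[], right=[25]
  root=25; inorder splits into left=[], right=[]
Reconstructed level-order: [3, 2, 4, 9, 14, 25]


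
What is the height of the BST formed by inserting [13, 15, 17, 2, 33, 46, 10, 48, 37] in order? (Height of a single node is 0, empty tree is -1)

Insertion order: [13, 15, 17, 2, 33, 46, 10, 48, 37]
Tree (level-order array): [13, 2, 15, None, 10, None, 17, None, None, None, 33, None, 46, 37, 48]
Compute height bottom-up (empty subtree = -1):
  height(10) = 1 + max(-1, -1) = 0
  height(2) = 1 + max(-1, 0) = 1
  height(37) = 1 + max(-1, -1) = 0
  height(48) = 1 + max(-1, -1) = 0
  height(46) = 1 + max(0, 0) = 1
  height(33) = 1 + max(-1, 1) = 2
  height(17) = 1 + max(-1, 2) = 3
  height(15) = 1 + max(-1, 3) = 4
  height(13) = 1 + max(1, 4) = 5
Height = 5


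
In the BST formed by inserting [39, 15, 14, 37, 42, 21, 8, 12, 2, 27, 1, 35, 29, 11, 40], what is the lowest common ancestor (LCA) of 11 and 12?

Tree insertion order: [39, 15, 14, 37, 42, 21, 8, 12, 2, 27, 1, 35, 29, 11, 40]
Tree (level-order array): [39, 15, 42, 14, 37, 40, None, 8, None, 21, None, None, None, 2, 12, None, 27, 1, None, 11, None, None, 35, None, None, None, None, 29]
In a BST, the LCA of p=11, q=12 is the first node v on the
root-to-leaf path with p <= v <= q (go left if both < v, right if both > v).
Walk from root:
  at 39: both 11 and 12 < 39, go left
  at 15: both 11 and 12 < 15, go left
  at 14: both 11 and 12 < 14, go left
  at 8: both 11 and 12 > 8, go right
  at 12: 11 <= 12 <= 12, this is the LCA
LCA = 12


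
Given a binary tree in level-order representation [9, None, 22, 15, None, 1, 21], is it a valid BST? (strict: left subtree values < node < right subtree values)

Level-order array: [9, None, 22, 15, None, 1, 21]
Validate using subtree bounds (lo, hi): at each node, require lo < value < hi,
then recurse left with hi=value and right with lo=value.
Preorder trace (stopping at first violation):
  at node 9 with bounds (-inf, +inf): OK
  at node 22 with bounds (9, +inf): OK
  at node 15 with bounds (9, 22): OK
  at node 1 with bounds (9, 15): VIOLATION
Node 1 violates its bound: not (9 < 1 < 15).
Result: Not a valid BST


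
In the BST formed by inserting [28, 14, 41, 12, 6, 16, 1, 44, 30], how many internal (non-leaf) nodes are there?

Tree built from: [28, 14, 41, 12, 6, 16, 1, 44, 30]
Tree (level-order array): [28, 14, 41, 12, 16, 30, 44, 6, None, None, None, None, None, None, None, 1]
Rule: An internal node has at least one child.
Per-node child counts:
  node 28: 2 child(ren)
  node 14: 2 child(ren)
  node 12: 1 child(ren)
  node 6: 1 child(ren)
  node 1: 0 child(ren)
  node 16: 0 child(ren)
  node 41: 2 child(ren)
  node 30: 0 child(ren)
  node 44: 0 child(ren)
Matching nodes: [28, 14, 12, 6, 41]
Count of internal (non-leaf) nodes: 5


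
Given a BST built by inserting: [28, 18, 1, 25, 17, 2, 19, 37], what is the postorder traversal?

Tree insertion order: [28, 18, 1, 25, 17, 2, 19, 37]
Tree (level-order array): [28, 18, 37, 1, 25, None, None, None, 17, 19, None, 2]
Postorder traversal: [2, 17, 1, 19, 25, 18, 37, 28]


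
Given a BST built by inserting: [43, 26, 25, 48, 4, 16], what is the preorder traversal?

Tree insertion order: [43, 26, 25, 48, 4, 16]
Tree (level-order array): [43, 26, 48, 25, None, None, None, 4, None, None, 16]
Preorder traversal: [43, 26, 25, 4, 16, 48]


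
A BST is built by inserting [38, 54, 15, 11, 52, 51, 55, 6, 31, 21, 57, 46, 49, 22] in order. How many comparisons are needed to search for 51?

Search path for 51: 38 -> 54 -> 52 -> 51
Found: True
Comparisons: 4


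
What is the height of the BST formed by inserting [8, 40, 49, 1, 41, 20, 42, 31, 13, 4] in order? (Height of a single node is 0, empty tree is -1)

Insertion order: [8, 40, 49, 1, 41, 20, 42, 31, 13, 4]
Tree (level-order array): [8, 1, 40, None, 4, 20, 49, None, None, 13, 31, 41, None, None, None, None, None, None, 42]
Compute height bottom-up (empty subtree = -1):
  height(4) = 1 + max(-1, -1) = 0
  height(1) = 1 + max(-1, 0) = 1
  height(13) = 1 + max(-1, -1) = 0
  height(31) = 1 + max(-1, -1) = 0
  height(20) = 1 + max(0, 0) = 1
  height(42) = 1 + max(-1, -1) = 0
  height(41) = 1 + max(-1, 0) = 1
  height(49) = 1 + max(1, -1) = 2
  height(40) = 1 + max(1, 2) = 3
  height(8) = 1 + max(1, 3) = 4
Height = 4


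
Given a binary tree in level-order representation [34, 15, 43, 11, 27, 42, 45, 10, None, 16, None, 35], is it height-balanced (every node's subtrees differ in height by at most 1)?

Tree (level-order array): [34, 15, 43, 11, 27, 42, 45, 10, None, 16, None, 35]
Definition: a tree is height-balanced if, at every node, |h(left) - h(right)| <= 1 (empty subtree has height -1).
Bottom-up per-node check:
  node 10: h_left=-1, h_right=-1, diff=0 [OK], height=0
  node 11: h_left=0, h_right=-1, diff=1 [OK], height=1
  node 16: h_left=-1, h_right=-1, diff=0 [OK], height=0
  node 27: h_left=0, h_right=-1, diff=1 [OK], height=1
  node 15: h_left=1, h_right=1, diff=0 [OK], height=2
  node 35: h_left=-1, h_right=-1, diff=0 [OK], height=0
  node 42: h_left=0, h_right=-1, diff=1 [OK], height=1
  node 45: h_left=-1, h_right=-1, diff=0 [OK], height=0
  node 43: h_left=1, h_right=0, diff=1 [OK], height=2
  node 34: h_left=2, h_right=2, diff=0 [OK], height=3
All nodes satisfy the balance condition.
Result: Balanced


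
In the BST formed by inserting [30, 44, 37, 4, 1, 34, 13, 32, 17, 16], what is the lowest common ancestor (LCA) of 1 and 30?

Tree insertion order: [30, 44, 37, 4, 1, 34, 13, 32, 17, 16]
Tree (level-order array): [30, 4, 44, 1, 13, 37, None, None, None, None, 17, 34, None, 16, None, 32]
In a BST, the LCA of p=1, q=30 is the first node v on the
root-to-leaf path with p <= v <= q (go left if both < v, right if both > v).
Walk from root:
  at 30: 1 <= 30 <= 30, this is the LCA
LCA = 30


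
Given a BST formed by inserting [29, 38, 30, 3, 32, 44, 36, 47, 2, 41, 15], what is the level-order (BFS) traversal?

Tree insertion order: [29, 38, 30, 3, 32, 44, 36, 47, 2, 41, 15]
Tree (level-order array): [29, 3, 38, 2, 15, 30, 44, None, None, None, None, None, 32, 41, 47, None, 36]
BFS from the root, enqueuing left then right child of each popped node:
  queue [29] -> pop 29, enqueue [3, 38], visited so far: [29]
  queue [3, 38] -> pop 3, enqueue [2, 15], visited so far: [29, 3]
  queue [38, 2, 15] -> pop 38, enqueue [30, 44], visited so far: [29, 3, 38]
  queue [2, 15, 30, 44] -> pop 2, enqueue [none], visited so far: [29, 3, 38, 2]
  queue [15, 30, 44] -> pop 15, enqueue [none], visited so far: [29, 3, 38, 2, 15]
  queue [30, 44] -> pop 30, enqueue [32], visited so far: [29, 3, 38, 2, 15, 30]
  queue [44, 32] -> pop 44, enqueue [41, 47], visited so far: [29, 3, 38, 2, 15, 30, 44]
  queue [32, 41, 47] -> pop 32, enqueue [36], visited so far: [29, 3, 38, 2, 15, 30, 44, 32]
  queue [41, 47, 36] -> pop 41, enqueue [none], visited so far: [29, 3, 38, 2, 15, 30, 44, 32, 41]
  queue [47, 36] -> pop 47, enqueue [none], visited so far: [29, 3, 38, 2, 15, 30, 44, 32, 41, 47]
  queue [36] -> pop 36, enqueue [none], visited so far: [29, 3, 38, 2, 15, 30, 44, 32, 41, 47, 36]
Result: [29, 3, 38, 2, 15, 30, 44, 32, 41, 47, 36]


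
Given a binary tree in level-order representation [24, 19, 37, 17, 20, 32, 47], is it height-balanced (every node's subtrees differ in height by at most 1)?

Tree (level-order array): [24, 19, 37, 17, 20, 32, 47]
Definition: a tree is height-balanced if, at every node, |h(left) - h(right)| <= 1 (empty subtree has height -1).
Bottom-up per-node check:
  node 17: h_left=-1, h_right=-1, diff=0 [OK], height=0
  node 20: h_left=-1, h_right=-1, diff=0 [OK], height=0
  node 19: h_left=0, h_right=0, diff=0 [OK], height=1
  node 32: h_left=-1, h_right=-1, diff=0 [OK], height=0
  node 47: h_left=-1, h_right=-1, diff=0 [OK], height=0
  node 37: h_left=0, h_right=0, diff=0 [OK], height=1
  node 24: h_left=1, h_right=1, diff=0 [OK], height=2
All nodes satisfy the balance condition.
Result: Balanced


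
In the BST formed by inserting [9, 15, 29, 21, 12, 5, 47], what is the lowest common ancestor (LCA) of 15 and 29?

Tree insertion order: [9, 15, 29, 21, 12, 5, 47]
Tree (level-order array): [9, 5, 15, None, None, 12, 29, None, None, 21, 47]
In a BST, the LCA of p=15, q=29 is the first node v on the
root-to-leaf path with p <= v <= q (go left if both < v, right if both > v).
Walk from root:
  at 9: both 15 and 29 > 9, go right
  at 15: 15 <= 15 <= 29, this is the LCA
LCA = 15


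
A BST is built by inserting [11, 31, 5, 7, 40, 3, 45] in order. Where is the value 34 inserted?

Starting tree (level order): [11, 5, 31, 3, 7, None, 40, None, None, None, None, None, 45]
Insertion path: 11 -> 31 -> 40
Result: insert 34 as left child of 40
Final tree (level order): [11, 5, 31, 3, 7, None, 40, None, None, None, None, 34, 45]


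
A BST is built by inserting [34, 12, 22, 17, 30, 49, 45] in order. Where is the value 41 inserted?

Starting tree (level order): [34, 12, 49, None, 22, 45, None, 17, 30]
Insertion path: 34 -> 49 -> 45
Result: insert 41 as left child of 45
Final tree (level order): [34, 12, 49, None, 22, 45, None, 17, 30, 41]


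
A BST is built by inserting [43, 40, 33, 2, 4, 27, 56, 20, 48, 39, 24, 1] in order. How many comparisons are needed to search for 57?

Search path for 57: 43 -> 56
Found: False
Comparisons: 2


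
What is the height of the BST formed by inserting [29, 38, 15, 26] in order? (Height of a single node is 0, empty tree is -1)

Insertion order: [29, 38, 15, 26]
Tree (level-order array): [29, 15, 38, None, 26]
Compute height bottom-up (empty subtree = -1):
  height(26) = 1 + max(-1, -1) = 0
  height(15) = 1 + max(-1, 0) = 1
  height(38) = 1 + max(-1, -1) = 0
  height(29) = 1 + max(1, 0) = 2
Height = 2


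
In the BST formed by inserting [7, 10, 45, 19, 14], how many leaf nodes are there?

Tree built from: [7, 10, 45, 19, 14]
Tree (level-order array): [7, None, 10, None, 45, 19, None, 14]
Rule: A leaf has 0 children.
Per-node child counts:
  node 7: 1 child(ren)
  node 10: 1 child(ren)
  node 45: 1 child(ren)
  node 19: 1 child(ren)
  node 14: 0 child(ren)
Matching nodes: [14]
Count of leaf nodes: 1


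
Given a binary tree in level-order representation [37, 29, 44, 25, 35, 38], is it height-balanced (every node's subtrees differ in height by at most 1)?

Tree (level-order array): [37, 29, 44, 25, 35, 38]
Definition: a tree is height-balanced if, at every node, |h(left) - h(right)| <= 1 (empty subtree has height -1).
Bottom-up per-node check:
  node 25: h_left=-1, h_right=-1, diff=0 [OK], height=0
  node 35: h_left=-1, h_right=-1, diff=0 [OK], height=0
  node 29: h_left=0, h_right=0, diff=0 [OK], height=1
  node 38: h_left=-1, h_right=-1, diff=0 [OK], height=0
  node 44: h_left=0, h_right=-1, diff=1 [OK], height=1
  node 37: h_left=1, h_right=1, diff=0 [OK], height=2
All nodes satisfy the balance condition.
Result: Balanced


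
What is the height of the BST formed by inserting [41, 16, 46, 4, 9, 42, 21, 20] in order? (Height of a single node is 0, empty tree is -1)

Insertion order: [41, 16, 46, 4, 9, 42, 21, 20]
Tree (level-order array): [41, 16, 46, 4, 21, 42, None, None, 9, 20]
Compute height bottom-up (empty subtree = -1):
  height(9) = 1 + max(-1, -1) = 0
  height(4) = 1 + max(-1, 0) = 1
  height(20) = 1 + max(-1, -1) = 0
  height(21) = 1 + max(0, -1) = 1
  height(16) = 1 + max(1, 1) = 2
  height(42) = 1 + max(-1, -1) = 0
  height(46) = 1 + max(0, -1) = 1
  height(41) = 1 + max(2, 1) = 3
Height = 3


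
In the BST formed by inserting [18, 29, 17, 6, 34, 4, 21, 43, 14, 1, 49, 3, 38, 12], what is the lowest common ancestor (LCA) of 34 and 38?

Tree insertion order: [18, 29, 17, 6, 34, 4, 21, 43, 14, 1, 49, 3, 38, 12]
Tree (level-order array): [18, 17, 29, 6, None, 21, 34, 4, 14, None, None, None, 43, 1, None, 12, None, 38, 49, None, 3]
In a BST, the LCA of p=34, q=38 is the first node v on the
root-to-leaf path with p <= v <= q (go left if both < v, right if both > v).
Walk from root:
  at 18: both 34 and 38 > 18, go right
  at 29: both 34 and 38 > 29, go right
  at 34: 34 <= 34 <= 38, this is the LCA
LCA = 34


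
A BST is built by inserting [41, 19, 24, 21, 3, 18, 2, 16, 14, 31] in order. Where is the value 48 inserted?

Starting tree (level order): [41, 19, None, 3, 24, 2, 18, 21, 31, None, None, 16, None, None, None, None, None, 14]
Insertion path: 41
Result: insert 48 as right child of 41
Final tree (level order): [41, 19, 48, 3, 24, None, None, 2, 18, 21, 31, None, None, 16, None, None, None, None, None, 14]


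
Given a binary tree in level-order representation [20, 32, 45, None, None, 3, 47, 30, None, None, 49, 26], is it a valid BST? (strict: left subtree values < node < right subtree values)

Level-order array: [20, 32, 45, None, None, 3, 47, 30, None, None, 49, 26]
Validate using subtree bounds (lo, hi): at each node, require lo < value < hi,
then recurse left with hi=value and right with lo=value.
Preorder trace (stopping at first violation):
  at node 20 with bounds (-inf, +inf): OK
  at node 32 with bounds (-inf, 20): VIOLATION
Node 32 violates its bound: not (-inf < 32 < 20).
Result: Not a valid BST


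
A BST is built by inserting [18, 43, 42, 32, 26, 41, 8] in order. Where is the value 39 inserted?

Starting tree (level order): [18, 8, 43, None, None, 42, None, 32, None, 26, 41]
Insertion path: 18 -> 43 -> 42 -> 32 -> 41
Result: insert 39 as left child of 41
Final tree (level order): [18, 8, 43, None, None, 42, None, 32, None, 26, 41, None, None, 39]


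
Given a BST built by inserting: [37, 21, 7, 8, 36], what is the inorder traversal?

Tree insertion order: [37, 21, 7, 8, 36]
Tree (level-order array): [37, 21, None, 7, 36, None, 8]
Inorder traversal: [7, 8, 21, 36, 37]


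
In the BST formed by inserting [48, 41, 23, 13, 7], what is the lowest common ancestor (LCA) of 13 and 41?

Tree insertion order: [48, 41, 23, 13, 7]
Tree (level-order array): [48, 41, None, 23, None, 13, None, 7]
In a BST, the LCA of p=13, q=41 is the first node v on the
root-to-leaf path with p <= v <= q (go left if both < v, right if both > v).
Walk from root:
  at 48: both 13 and 41 < 48, go left
  at 41: 13 <= 41 <= 41, this is the LCA
LCA = 41


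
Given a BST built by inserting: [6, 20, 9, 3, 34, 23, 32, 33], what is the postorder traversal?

Tree insertion order: [6, 20, 9, 3, 34, 23, 32, 33]
Tree (level-order array): [6, 3, 20, None, None, 9, 34, None, None, 23, None, None, 32, None, 33]
Postorder traversal: [3, 9, 33, 32, 23, 34, 20, 6]


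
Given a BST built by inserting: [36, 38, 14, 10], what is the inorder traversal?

Tree insertion order: [36, 38, 14, 10]
Tree (level-order array): [36, 14, 38, 10]
Inorder traversal: [10, 14, 36, 38]


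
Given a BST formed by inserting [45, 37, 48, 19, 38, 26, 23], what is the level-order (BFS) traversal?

Tree insertion order: [45, 37, 48, 19, 38, 26, 23]
Tree (level-order array): [45, 37, 48, 19, 38, None, None, None, 26, None, None, 23]
BFS from the root, enqueuing left then right child of each popped node:
  queue [45] -> pop 45, enqueue [37, 48], visited so far: [45]
  queue [37, 48] -> pop 37, enqueue [19, 38], visited so far: [45, 37]
  queue [48, 19, 38] -> pop 48, enqueue [none], visited so far: [45, 37, 48]
  queue [19, 38] -> pop 19, enqueue [26], visited so far: [45, 37, 48, 19]
  queue [38, 26] -> pop 38, enqueue [none], visited so far: [45, 37, 48, 19, 38]
  queue [26] -> pop 26, enqueue [23], visited so far: [45, 37, 48, 19, 38, 26]
  queue [23] -> pop 23, enqueue [none], visited so far: [45, 37, 48, 19, 38, 26, 23]
Result: [45, 37, 48, 19, 38, 26, 23]


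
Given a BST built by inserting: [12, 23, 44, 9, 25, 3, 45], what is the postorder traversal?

Tree insertion order: [12, 23, 44, 9, 25, 3, 45]
Tree (level-order array): [12, 9, 23, 3, None, None, 44, None, None, 25, 45]
Postorder traversal: [3, 9, 25, 45, 44, 23, 12]


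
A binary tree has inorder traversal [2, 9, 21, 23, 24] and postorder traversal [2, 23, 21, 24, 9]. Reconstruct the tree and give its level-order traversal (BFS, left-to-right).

Inorder:   [2, 9, 21, 23, 24]
Postorder: [2, 23, 21, 24, 9]
Algorithm: postorder visits root last, so walk postorder right-to-left;
each value is the root of the current inorder slice — split it at that
value, recurse on the right subtree first, then the left.
Recursive splits:
  root=9; inorder splits into left=[2], right=[21, 23, 24]
  root=24; inorder splits into left=[21, 23], right=[]
  root=21; inorder splits into left=[], right=[23]
  root=23; inorder splits into left=[], right=[]
  root=2; inorder splits into left=[], right=[]
Reconstructed level-order: [9, 2, 24, 21, 23]


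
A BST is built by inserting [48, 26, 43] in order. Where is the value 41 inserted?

Starting tree (level order): [48, 26, None, None, 43]
Insertion path: 48 -> 26 -> 43
Result: insert 41 as left child of 43
Final tree (level order): [48, 26, None, None, 43, 41]


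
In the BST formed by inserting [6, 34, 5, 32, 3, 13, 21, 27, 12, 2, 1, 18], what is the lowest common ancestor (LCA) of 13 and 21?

Tree insertion order: [6, 34, 5, 32, 3, 13, 21, 27, 12, 2, 1, 18]
Tree (level-order array): [6, 5, 34, 3, None, 32, None, 2, None, 13, None, 1, None, 12, 21, None, None, None, None, 18, 27]
In a BST, the LCA of p=13, q=21 is the first node v on the
root-to-leaf path with p <= v <= q (go left if both < v, right if both > v).
Walk from root:
  at 6: both 13 and 21 > 6, go right
  at 34: both 13 and 21 < 34, go left
  at 32: both 13 and 21 < 32, go left
  at 13: 13 <= 13 <= 21, this is the LCA
LCA = 13


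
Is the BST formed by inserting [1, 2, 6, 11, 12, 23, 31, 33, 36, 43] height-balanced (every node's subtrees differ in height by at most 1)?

Tree (level-order array): [1, None, 2, None, 6, None, 11, None, 12, None, 23, None, 31, None, 33, None, 36, None, 43]
Definition: a tree is height-balanced if, at every node, |h(left) - h(right)| <= 1 (empty subtree has height -1).
Bottom-up per-node check:
  node 43: h_left=-1, h_right=-1, diff=0 [OK], height=0
  node 36: h_left=-1, h_right=0, diff=1 [OK], height=1
  node 33: h_left=-1, h_right=1, diff=2 [FAIL (|-1-1|=2 > 1)], height=2
  node 31: h_left=-1, h_right=2, diff=3 [FAIL (|-1-2|=3 > 1)], height=3
  node 23: h_left=-1, h_right=3, diff=4 [FAIL (|-1-3|=4 > 1)], height=4
  node 12: h_left=-1, h_right=4, diff=5 [FAIL (|-1-4|=5 > 1)], height=5
  node 11: h_left=-1, h_right=5, diff=6 [FAIL (|-1-5|=6 > 1)], height=6
  node 6: h_left=-1, h_right=6, diff=7 [FAIL (|-1-6|=7 > 1)], height=7
  node 2: h_left=-1, h_right=7, diff=8 [FAIL (|-1-7|=8 > 1)], height=8
  node 1: h_left=-1, h_right=8, diff=9 [FAIL (|-1-8|=9 > 1)], height=9
Node 33 violates the condition: |-1 - 1| = 2 > 1.
Result: Not balanced


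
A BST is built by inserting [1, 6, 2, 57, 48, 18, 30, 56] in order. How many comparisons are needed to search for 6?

Search path for 6: 1 -> 6
Found: True
Comparisons: 2


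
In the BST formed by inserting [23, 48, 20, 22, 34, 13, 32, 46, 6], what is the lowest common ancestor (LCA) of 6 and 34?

Tree insertion order: [23, 48, 20, 22, 34, 13, 32, 46, 6]
Tree (level-order array): [23, 20, 48, 13, 22, 34, None, 6, None, None, None, 32, 46]
In a BST, the LCA of p=6, q=34 is the first node v on the
root-to-leaf path with p <= v <= q (go left if both < v, right if both > v).
Walk from root:
  at 23: 6 <= 23 <= 34, this is the LCA
LCA = 23


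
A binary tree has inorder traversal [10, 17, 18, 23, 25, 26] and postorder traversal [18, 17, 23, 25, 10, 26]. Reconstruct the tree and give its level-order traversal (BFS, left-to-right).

Inorder:   [10, 17, 18, 23, 25, 26]
Postorder: [18, 17, 23, 25, 10, 26]
Algorithm: postorder visits root last, so walk postorder right-to-left;
each value is the root of the current inorder slice — split it at that
value, recurse on the right subtree first, then the left.
Recursive splits:
  root=26; inorder splits into left=[10, 17, 18, 23, 25], right=[]
  root=10; inorder splits into left=[], right=[17, 18, 23, 25]
  root=25; inorder splits into left=[17, 18, 23], right=[]
  root=23; inorder splits into left=[17, 18], right=[]
  root=17; inorder splits into left=[], right=[18]
  root=18; inorder splits into left=[], right=[]
Reconstructed level-order: [26, 10, 25, 23, 17, 18]


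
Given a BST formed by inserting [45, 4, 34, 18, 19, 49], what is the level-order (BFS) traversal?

Tree insertion order: [45, 4, 34, 18, 19, 49]
Tree (level-order array): [45, 4, 49, None, 34, None, None, 18, None, None, 19]
BFS from the root, enqueuing left then right child of each popped node:
  queue [45] -> pop 45, enqueue [4, 49], visited so far: [45]
  queue [4, 49] -> pop 4, enqueue [34], visited so far: [45, 4]
  queue [49, 34] -> pop 49, enqueue [none], visited so far: [45, 4, 49]
  queue [34] -> pop 34, enqueue [18], visited so far: [45, 4, 49, 34]
  queue [18] -> pop 18, enqueue [19], visited so far: [45, 4, 49, 34, 18]
  queue [19] -> pop 19, enqueue [none], visited so far: [45, 4, 49, 34, 18, 19]
Result: [45, 4, 49, 34, 18, 19]


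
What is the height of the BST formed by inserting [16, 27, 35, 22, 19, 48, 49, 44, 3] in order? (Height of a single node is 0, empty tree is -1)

Insertion order: [16, 27, 35, 22, 19, 48, 49, 44, 3]
Tree (level-order array): [16, 3, 27, None, None, 22, 35, 19, None, None, 48, None, None, 44, 49]
Compute height bottom-up (empty subtree = -1):
  height(3) = 1 + max(-1, -1) = 0
  height(19) = 1 + max(-1, -1) = 0
  height(22) = 1 + max(0, -1) = 1
  height(44) = 1 + max(-1, -1) = 0
  height(49) = 1 + max(-1, -1) = 0
  height(48) = 1 + max(0, 0) = 1
  height(35) = 1 + max(-1, 1) = 2
  height(27) = 1 + max(1, 2) = 3
  height(16) = 1 + max(0, 3) = 4
Height = 4


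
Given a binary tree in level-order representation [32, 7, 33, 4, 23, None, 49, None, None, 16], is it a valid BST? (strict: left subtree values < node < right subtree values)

Level-order array: [32, 7, 33, 4, 23, None, 49, None, None, 16]
Validate using subtree bounds (lo, hi): at each node, require lo < value < hi,
then recurse left with hi=value and right with lo=value.
Preorder trace (stopping at first violation):
  at node 32 with bounds (-inf, +inf): OK
  at node 7 with bounds (-inf, 32): OK
  at node 4 with bounds (-inf, 7): OK
  at node 23 with bounds (7, 32): OK
  at node 16 with bounds (7, 23): OK
  at node 33 with bounds (32, +inf): OK
  at node 49 with bounds (33, +inf): OK
No violation found at any node.
Result: Valid BST


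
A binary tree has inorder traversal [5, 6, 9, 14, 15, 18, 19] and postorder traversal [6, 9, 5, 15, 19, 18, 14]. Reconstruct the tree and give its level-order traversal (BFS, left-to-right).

Inorder:   [5, 6, 9, 14, 15, 18, 19]
Postorder: [6, 9, 5, 15, 19, 18, 14]
Algorithm: postorder visits root last, so walk postorder right-to-left;
each value is the root of the current inorder slice — split it at that
value, recurse on the right subtree first, then the left.
Recursive splits:
  root=14; inorder splits into left=[5, 6, 9], right=[15, 18, 19]
  root=18; inorder splits into left=[15], right=[19]
  root=19; inorder splits into left=[], right=[]
  root=15; inorder splits into left=[], right=[]
  root=5; inorder splits into left=[], right=[6, 9]
  root=9; inorder splits into left=[6], right=[]
  root=6; inorder splits into left=[], right=[]
Reconstructed level-order: [14, 5, 18, 9, 15, 19, 6]


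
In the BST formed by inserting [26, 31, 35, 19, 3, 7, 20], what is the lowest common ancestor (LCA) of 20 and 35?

Tree insertion order: [26, 31, 35, 19, 3, 7, 20]
Tree (level-order array): [26, 19, 31, 3, 20, None, 35, None, 7]
In a BST, the LCA of p=20, q=35 is the first node v on the
root-to-leaf path with p <= v <= q (go left if both < v, right if both > v).
Walk from root:
  at 26: 20 <= 26 <= 35, this is the LCA
LCA = 26


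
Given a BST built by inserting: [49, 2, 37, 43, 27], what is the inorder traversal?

Tree insertion order: [49, 2, 37, 43, 27]
Tree (level-order array): [49, 2, None, None, 37, 27, 43]
Inorder traversal: [2, 27, 37, 43, 49]


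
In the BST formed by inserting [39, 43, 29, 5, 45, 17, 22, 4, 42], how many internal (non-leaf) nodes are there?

Tree built from: [39, 43, 29, 5, 45, 17, 22, 4, 42]
Tree (level-order array): [39, 29, 43, 5, None, 42, 45, 4, 17, None, None, None, None, None, None, None, 22]
Rule: An internal node has at least one child.
Per-node child counts:
  node 39: 2 child(ren)
  node 29: 1 child(ren)
  node 5: 2 child(ren)
  node 4: 0 child(ren)
  node 17: 1 child(ren)
  node 22: 0 child(ren)
  node 43: 2 child(ren)
  node 42: 0 child(ren)
  node 45: 0 child(ren)
Matching nodes: [39, 29, 5, 17, 43]
Count of internal (non-leaf) nodes: 5


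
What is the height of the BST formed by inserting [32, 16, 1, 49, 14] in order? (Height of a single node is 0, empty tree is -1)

Insertion order: [32, 16, 1, 49, 14]
Tree (level-order array): [32, 16, 49, 1, None, None, None, None, 14]
Compute height bottom-up (empty subtree = -1):
  height(14) = 1 + max(-1, -1) = 0
  height(1) = 1 + max(-1, 0) = 1
  height(16) = 1 + max(1, -1) = 2
  height(49) = 1 + max(-1, -1) = 0
  height(32) = 1 + max(2, 0) = 3
Height = 3


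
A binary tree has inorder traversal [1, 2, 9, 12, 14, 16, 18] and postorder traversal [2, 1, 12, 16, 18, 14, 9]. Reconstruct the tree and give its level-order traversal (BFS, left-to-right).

Inorder:   [1, 2, 9, 12, 14, 16, 18]
Postorder: [2, 1, 12, 16, 18, 14, 9]
Algorithm: postorder visits root last, so walk postorder right-to-left;
each value is the root of the current inorder slice — split it at that
value, recurse on the right subtree first, then the left.
Recursive splits:
  root=9; inorder splits into left=[1, 2], right=[12, 14, 16, 18]
  root=14; inorder splits into left=[12], right=[16, 18]
  root=18; inorder splits into left=[16], right=[]
  root=16; inorder splits into left=[], right=[]
  root=12; inorder splits into left=[], right=[]
  root=1; inorder splits into left=[], right=[2]
  root=2; inorder splits into left=[], right=[]
Reconstructed level-order: [9, 1, 14, 2, 12, 18, 16]


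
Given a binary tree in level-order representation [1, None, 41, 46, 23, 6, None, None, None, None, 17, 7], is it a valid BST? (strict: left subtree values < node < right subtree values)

Level-order array: [1, None, 41, 46, 23, 6, None, None, None, None, 17, 7]
Validate using subtree bounds (lo, hi): at each node, require lo < value < hi,
then recurse left with hi=value and right with lo=value.
Preorder trace (stopping at first violation):
  at node 1 with bounds (-inf, +inf): OK
  at node 41 with bounds (1, +inf): OK
  at node 46 with bounds (1, 41): VIOLATION
Node 46 violates its bound: not (1 < 46 < 41).
Result: Not a valid BST


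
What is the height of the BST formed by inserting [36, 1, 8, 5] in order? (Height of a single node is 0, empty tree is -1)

Insertion order: [36, 1, 8, 5]
Tree (level-order array): [36, 1, None, None, 8, 5]
Compute height bottom-up (empty subtree = -1):
  height(5) = 1 + max(-1, -1) = 0
  height(8) = 1 + max(0, -1) = 1
  height(1) = 1 + max(-1, 1) = 2
  height(36) = 1 + max(2, -1) = 3
Height = 3


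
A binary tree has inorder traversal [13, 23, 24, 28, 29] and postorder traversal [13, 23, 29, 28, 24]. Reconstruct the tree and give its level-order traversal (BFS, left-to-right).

Inorder:   [13, 23, 24, 28, 29]
Postorder: [13, 23, 29, 28, 24]
Algorithm: postorder visits root last, so walk postorder right-to-left;
each value is the root of the current inorder slice — split it at that
value, recurse on the right subtree first, then the left.
Recursive splits:
  root=24; inorder splits into left=[13, 23], right=[28, 29]
  root=28; inorder splits into left=[], right=[29]
  root=29; inorder splits into left=[], right=[]
  root=23; inorder splits into left=[13], right=[]
  root=13; inorder splits into left=[], right=[]
Reconstructed level-order: [24, 23, 28, 13, 29]


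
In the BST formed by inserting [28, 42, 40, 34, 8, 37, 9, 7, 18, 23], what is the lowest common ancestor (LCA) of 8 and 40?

Tree insertion order: [28, 42, 40, 34, 8, 37, 9, 7, 18, 23]
Tree (level-order array): [28, 8, 42, 7, 9, 40, None, None, None, None, 18, 34, None, None, 23, None, 37]
In a BST, the LCA of p=8, q=40 is the first node v on the
root-to-leaf path with p <= v <= q (go left if both < v, right if both > v).
Walk from root:
  at 28: 8 <= 28 <= 40, this is the LCA
LCA = 28


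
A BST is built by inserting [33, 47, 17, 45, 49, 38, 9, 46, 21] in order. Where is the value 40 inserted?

Starting tree (level order): [33, 17, 47, 9, 21, 45, 49, None, None, None, None, 38, 46]
Insertion path: 33 -> 47 -> 45 -> 38
Result: insert 40 as right child of 38
Final tree (level order): [33, 17, 47, 9, 21, 45, 49, None, None, None, None, 38, 46, None, None, None, 40]


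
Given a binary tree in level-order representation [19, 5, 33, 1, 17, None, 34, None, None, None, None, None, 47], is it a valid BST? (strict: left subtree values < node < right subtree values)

Level-order array: [19, 5, 33, 1, 17, None, 34, None, None, None, None, None, 47]
Validate using subtree bounds (lo, hi): at each node, require lo < value < hi,
then recurse left with hi=value and right with lo=value.
Preorder trace (stopping at first violation):
  at node 19 with bounds (-inf, +inf): OK
  at node 5 with bounds (-inf, 19): OK
  at node 1 with bounds (-inf, 5): OK
  at node 17 with bounds (5, 19): OK
  at node 33 with bounds (19, +inf): OK
  at node 34 with bounds (33, +inf): OK
  at node 47 with bounds (34, +inf): OK
No violation found at any node.
Result: Valid BST


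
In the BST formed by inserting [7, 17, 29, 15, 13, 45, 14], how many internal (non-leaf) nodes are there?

Tree built from: [7, 17, 29, 15, 13, 45, 14]
Tree (level-order array): [7, None, 17, 15, 29, 13, None, None, 45, None, 14]
Rule: An internal node has at least one child.
Per-node child counts:
  node 7: 1 child(ren)
  node 17: 2 child(ren)
  node 15: 1 child(ren)
  node 13: 1 child(ren)
  node 14: 0 child(ren)
  node 29: 1 child(ren)
  node 45: 0 child(ren)
Matching nodes: [7, 17, 15, 13, 29]
Count of internal (non-leaf) nodes: 5


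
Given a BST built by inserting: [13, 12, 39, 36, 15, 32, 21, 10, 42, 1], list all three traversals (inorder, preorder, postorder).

Tree insertion order: [13, 12, 39, 36, 15, 32, 21, 10, 42, 1]
Tree (level-order array): [13, 12, 39, 10, None, 36, 42, 1, None, 15, None, None, None, None, None, None, 32, 21]
Inorder (L, root, R): [1, 10, 12, 13, 15, 21, 32, 36, 39, 42]
Preorder (root, L, R): [13, 12, 10, 1, 39, 36, 15, 32, 21, 42]
Postorder (L, R, root): [1, 10, 12, 21, 32, 15, 36, 42, 39, 13]


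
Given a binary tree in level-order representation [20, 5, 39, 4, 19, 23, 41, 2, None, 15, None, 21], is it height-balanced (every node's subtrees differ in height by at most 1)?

Tree (level-order array): [20, 5, 39, 4, 19, 23, 41, 2, None, 15, None, 21]
Definition: a tree is height-balanced if, at every node, |h(left) - h(right)| <= 1 (empty subtree has height -1).
Bottom-up per-node check:
  node 2: h_left=-1, h_right=-1, diff=0 [OK], height=0
  node 4: h_left=0, h_right=-1, diff=1 [OK], height=1
  node 15: h_left=-1, h_right=-1, diff=0 [OK], height=0
  node 19: h_left=0, h_right=-1, diff=1 [OK], height=1
  node 5: h_left=1, h_right=1, diff=0 [OK], height=2
  node 21: h_left=-1, h_right=-1, diff=0 [OK], height=0
  node 23: h_left=0, h_right=-1, diff=1 [OK], height=1
  node 41: h_left=-1, h_right=-1, diff=0 [OK], height=0
  node 39: h_left=1, h_right=0, diff=1 [OK], height=2
  node 20: h_left=2, h_right=2, diff=0 [OK], height=3
All nodes satisfy the balance condition.
Result: Balanced


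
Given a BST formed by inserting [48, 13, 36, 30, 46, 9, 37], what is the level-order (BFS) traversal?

Tree insertion order: [48, 13, 36, 30, 46, 9, 37]
Tree (level-order array): [48, 13, None, 9, 36, None, None, 30, 46, None, None, 37]
BFS from the root, enqueuing left then right child of each popped node:
  queue [48] -> pop 48, enqueue [13], visited so far: [48]
  queue [13] -> pop 13, enqueue [9, 36], visited so far: [48, 13]
  queue [9, 36] -> pop 9, enqueue [none], visited so far: [48, 13, 9]
  queue [36] -> pop 36, enqueue [30, 46], visited so far: [48, 13, 9, 36]
  queue [30, 46] -> pop 30, enqueue [none], visited so far: [48, 13, 9, 36, 30]
  queue [46] -> pop 46, enqueue [37], visited so far: [48, 13, 9, 36, 30, 46]
  queue [37] -> pop 37, enqueue [none], visited so far: [48, 13, 9, 36, 30, 46, 37]
Result: [48, 13, 9, 36, 30, 46, 37]


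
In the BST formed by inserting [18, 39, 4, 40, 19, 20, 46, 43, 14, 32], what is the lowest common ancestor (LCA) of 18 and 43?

Tree insertion order: [18, 39, 4, 40, 19, 20, 46, 43, 14, 32]
Tree (level-order array): [18, 4, 39, None, 14, 19, 40, None, None, None, 20, None, 46, None, 32, 43]
In a BST, the LCA of p=18, q=43 is the first node v on the
root-to-leaf path with p <= v <= q (go left if both < v, right if both > v).
Walk from root:
  at 18: 18 <= 18 <= 43, this is the LCA
LCA = 18


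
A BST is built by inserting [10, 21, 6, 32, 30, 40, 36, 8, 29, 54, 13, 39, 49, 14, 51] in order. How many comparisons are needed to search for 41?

Search path for 41: 10 -> 21 -> 32 -> 40 -> 54 -> 49
Found: False
Comparisons: 6


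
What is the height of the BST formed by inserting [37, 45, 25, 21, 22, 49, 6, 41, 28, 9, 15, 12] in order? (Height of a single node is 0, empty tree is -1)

Insertion order: [37, 45, 25, 21, 22, 49, 6, 41, 28, 9, 15, 12]
Tree (level-order array): [37, 25, 45, 21, 28, 41, 49, 6, 22, None, None, None, None, None, None, None, 9, None, None, None, 15, 12]
Compute height bottom-up (empty subtree = -1):
  height(12) = 1 + max(-1, -1) = 0
  height(15) = 1 + max(0, -1) = 1
  height(9) = 1 + max(-1, 1) = 2
  height(6) = 1 + max(-1, 2) = 3
  height(22) = 1 + max(-1, -1) = 0
  height(21) = 1 + max(3, 0) = 4
  height(28) = 1 + max(-1, -1) = 0
  height(25) = 1 + max(4, 0) = 5
  height(41) = 1 + max(-1, -1) = 0
  height(49) = 1 + max(-1, -1) = 0
  height(45) = 1 + max(0, 0) = 1
  height(37) = 1 + max(5, 1) = 6
Height = 6


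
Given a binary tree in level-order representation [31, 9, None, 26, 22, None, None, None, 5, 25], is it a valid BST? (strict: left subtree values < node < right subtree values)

Level-order array: [31, 9, None, 26, 22, None, None, None, 5, 25]
Validate using subtree bounds (lo, hi): at each node, require lo < value < hi,
then recurse left with hi=value and right with lo=value.
Preorder trace (stopping at first violation):
  at node 31 with bounds (-inf, +inf): OK
  at node 9 with bounds (-inf, 31): OK
  at node 26 with bounds (-inf, 9): VIOLATION
Node 26 violates its bound: not (-inf < 26 < 9).
Result: Not a valid BST


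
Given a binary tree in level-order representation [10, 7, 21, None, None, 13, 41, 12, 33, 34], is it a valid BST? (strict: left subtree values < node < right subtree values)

Level-order array: [10, 7, 21, None, None, 13, 41, 12, 33, 34]
Validate using subtree bounds (lo, hi): at each node, require lo < value < hi,
then recurse left with hi=value and right with lo=value.
Preorder trace (stopping at first violation):
  at node 10 with bounds (-inf, +inf): OK
  at node 7 with bounds (-inf, 10): OK
  at node 21 with bounds (10, +inf): OK
  at node 13 with bounds (10, 21): OK
  at node 12 with bounds (10, 13): OK
  at node 33 with bounds (13, 21): VIOLATION
Node 33 violates its bound: not (13 < 33 < 21).
Result: Not a valid BST


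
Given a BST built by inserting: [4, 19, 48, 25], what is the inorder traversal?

Tree insertion order: [4, 19, 48, 25]
Tree (level-order array): [4, None, 19, None, 48, 25]
Inorder traversal: [4, 19, 25, 48]


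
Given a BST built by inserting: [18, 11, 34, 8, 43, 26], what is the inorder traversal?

Tree insertion order: [18, 11, 34, 8, 43, 26]
Tree (level-order array): [18, 11, 34, 8, None, 26, 43]
Inorder traversal: [8, 11, 18, 26, 34, 43]


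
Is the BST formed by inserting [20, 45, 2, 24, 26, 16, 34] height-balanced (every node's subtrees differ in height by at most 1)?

Tree (level-order array): [20, 2, 45, None, 16, 24, None, None, None, None, 26, None, 34]
Definition: a tree is height-balanced if, at every node, |h(left) - h(right)| <= 1 (empty subtree has height -1).
Bottom-up per-node check:
  node 16: h_left=-1, h_right=-1, diff=0 [OK], height=0
  node 2: h_left=-1, h_right=0, diff=1 [OK], height=1
  node 34: h_left=-1, h_right=-1, diff=0 [OK], height=0
  node 26: h_left=-1, h_right=0, diff=1 [OK], height=1
  node 24: h_left=-1, h_right=1, diff=2 [FAIL (|-1-1|=2 > 1)], height=2
  node 45: h_left=2, h_right=-1, diff=3 [FAIL (|2--1|=3 > 1)], height=3
  node 20: h_left=1, h_right=3, diff=2 [FAIL (|1-3|=2 > 1)], height=4
Node 24 violates the condition: |-1 - 1| = 2 > 1.
Result: Not balanced


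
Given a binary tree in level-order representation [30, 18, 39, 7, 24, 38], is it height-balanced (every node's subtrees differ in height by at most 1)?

Tree (level-order array): [30, 18, 39, 7, 24, 38]
Definition: a tree is height-balanced if, at every node, |h(left) - h(right)| <= 1 (empty subtree has height -1).
Bottom-up per-node check:
  node 7: h_left=-1, h_right=-1, diff=0 [OK], height=0
  node 24: h_left=-1, h_right=-1, diff=0 [OK], height=0
  node 18: h_left=0, h_right=0, diff=0 [OK], height=1
  node 38: h_left=-1, h_right=-1, diff=0 [OK], height=0
  node 39: h_left=0, h_right=-1, diff=1 [OK], height=1
  node 30: h_left=1, h_right=1, diff=0 [OK], height=2
All nodes satisfy the balance condition.
Result: Balanced
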